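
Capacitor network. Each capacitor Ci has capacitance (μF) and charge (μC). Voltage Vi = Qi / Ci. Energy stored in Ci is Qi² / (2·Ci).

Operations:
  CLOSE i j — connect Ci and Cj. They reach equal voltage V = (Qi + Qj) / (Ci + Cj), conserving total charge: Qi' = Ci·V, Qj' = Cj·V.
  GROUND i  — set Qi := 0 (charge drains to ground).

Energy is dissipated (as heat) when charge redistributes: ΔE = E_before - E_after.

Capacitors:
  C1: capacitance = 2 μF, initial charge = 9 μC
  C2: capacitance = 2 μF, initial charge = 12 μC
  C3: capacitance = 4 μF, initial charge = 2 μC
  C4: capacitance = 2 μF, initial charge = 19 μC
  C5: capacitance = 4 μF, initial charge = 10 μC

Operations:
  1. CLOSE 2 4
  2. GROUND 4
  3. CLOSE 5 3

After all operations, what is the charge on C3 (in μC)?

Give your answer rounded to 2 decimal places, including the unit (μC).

Initial: C1(2μF, Q=9μC, V=4.50V), C2(2μF, Q=12μC, V=6.00V), C3(4μF, Q=2μC, V=0.50V), C4(2μF, Q=19μC, V=9.50V), C5(4μF, Q=10μC, V=2.50V)
Op 1: CLOSE 2-4: Q_total=31.00, C_total=4.00, V=7.75; Q2=15.50, Q4=15.50; dissipated=6.125
Op 2: GROUND 4: Q4=0; energy lost=60.062
Op 3: CLOSE 5-3: Q_total=12.00, C_total=8.00, V=1.50; Q5=6.00, Q3=6.00; dissipated=4.000
Final charges: Q1=9.00, Q2=15.50, Q3=6.00, Q4=0.00, Q5=6.00

Answer: 6.00 μC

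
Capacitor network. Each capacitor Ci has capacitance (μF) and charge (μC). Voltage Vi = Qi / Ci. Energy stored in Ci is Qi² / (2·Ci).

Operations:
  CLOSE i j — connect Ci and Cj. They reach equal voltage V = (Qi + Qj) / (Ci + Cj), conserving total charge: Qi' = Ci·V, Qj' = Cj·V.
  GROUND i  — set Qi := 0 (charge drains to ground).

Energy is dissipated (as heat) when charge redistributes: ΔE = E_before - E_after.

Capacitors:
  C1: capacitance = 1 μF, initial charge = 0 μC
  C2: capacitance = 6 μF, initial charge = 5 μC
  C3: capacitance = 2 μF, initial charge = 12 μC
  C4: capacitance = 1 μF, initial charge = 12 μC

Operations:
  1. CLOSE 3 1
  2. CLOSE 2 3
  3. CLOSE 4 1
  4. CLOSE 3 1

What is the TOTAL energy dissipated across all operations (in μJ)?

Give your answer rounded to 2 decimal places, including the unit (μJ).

Initial: C1(1μF, Q=0μC, V=0.00V), C2(6μF, Q=5μC, V=0.83V), C3(2μF, Q=12μC, V=6.00V), C4(1μF, Q=12μC, V=12.00V)
Op 1: CLOSE 3-1: Q_total=12.00, C_total=3.00, V=4.00; Q3=8.00, Q1=4.00; dissipated=12.000
Op 2: CLOSE 2-3: Q_total=13.00, C_total=8.00, V=1.62; Q2=9.75, Q3=3.25; dissipated=7.521
Op 3: CLOSE 4-1: Q_total=16.00, C_total=2.00, V=8.00; Q4=8.00, Q1=8.00; dissipated=16.000
Op 4: CLOSE 3-1: Q_total=11.25, C_total=3.00, V=3.75; Q3=7.50, Q1=3.75; dissipated=13.547
Total dissipated: 49.068 μJ

Answer: 49.07 μJ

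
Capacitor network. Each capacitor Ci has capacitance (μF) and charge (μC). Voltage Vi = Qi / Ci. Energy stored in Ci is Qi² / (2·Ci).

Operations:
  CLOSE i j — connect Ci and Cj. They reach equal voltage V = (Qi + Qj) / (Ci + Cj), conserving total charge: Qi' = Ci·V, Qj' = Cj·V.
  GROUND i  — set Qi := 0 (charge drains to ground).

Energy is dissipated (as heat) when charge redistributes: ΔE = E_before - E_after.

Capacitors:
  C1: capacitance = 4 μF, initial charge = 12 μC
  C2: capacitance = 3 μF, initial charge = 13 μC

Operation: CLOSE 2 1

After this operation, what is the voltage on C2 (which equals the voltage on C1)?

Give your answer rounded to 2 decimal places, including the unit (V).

Answer: 3.57 V

Derivation:
Initial: C1(4μF, Q=12μC, V=3.00V), C2(3μF, Q=13μC, V=4.33V)
Op 1: CLOSE 2-1: Q_total=25.00, C_total=7.00, V=3.57; Q2=10.71, Q1=14.29; dissipated=1.524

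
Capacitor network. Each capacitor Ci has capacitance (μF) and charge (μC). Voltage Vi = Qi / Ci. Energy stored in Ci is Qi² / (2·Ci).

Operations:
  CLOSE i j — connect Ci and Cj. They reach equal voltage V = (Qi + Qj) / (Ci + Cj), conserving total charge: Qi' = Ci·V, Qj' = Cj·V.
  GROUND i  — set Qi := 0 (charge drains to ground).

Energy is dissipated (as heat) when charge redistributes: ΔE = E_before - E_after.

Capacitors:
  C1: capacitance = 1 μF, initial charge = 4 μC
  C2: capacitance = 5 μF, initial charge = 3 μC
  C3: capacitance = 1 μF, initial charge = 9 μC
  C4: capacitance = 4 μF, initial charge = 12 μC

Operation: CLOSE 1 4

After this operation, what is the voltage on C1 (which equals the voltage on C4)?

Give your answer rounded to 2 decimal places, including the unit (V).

Answer: 3.20 V

Derivation:
Initial: C1(1μF, Q=4μC, V=4.00V), C2(5μF, Q=3μC, V=0.60V), C3(1μF, Q=9μC, V=9.00V), C4(4μF, Q=12μC, V=3.00V)
Op 1: CLOSE 1-4: Q_total=16.00, C_total=5.00, V=3.20; Q1=3.20, Q4=12.80; dissipated=0.400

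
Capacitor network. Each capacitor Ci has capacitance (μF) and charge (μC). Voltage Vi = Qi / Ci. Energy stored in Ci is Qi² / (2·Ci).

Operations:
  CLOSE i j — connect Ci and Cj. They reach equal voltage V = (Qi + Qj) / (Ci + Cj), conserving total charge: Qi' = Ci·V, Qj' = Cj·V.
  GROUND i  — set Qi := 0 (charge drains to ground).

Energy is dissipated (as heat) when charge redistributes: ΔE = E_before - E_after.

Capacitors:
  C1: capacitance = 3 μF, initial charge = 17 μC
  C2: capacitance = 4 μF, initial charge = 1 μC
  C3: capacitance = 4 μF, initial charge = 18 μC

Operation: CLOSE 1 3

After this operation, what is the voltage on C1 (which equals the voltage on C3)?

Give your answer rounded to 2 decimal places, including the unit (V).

Initial: C1(3μF, Q=17μC, V=5.67V), C2(4μF, Q=1μC, V=0.25V), C3(4μF, Q=18μC, V=4.50V)
Op 1: CLOSE 1-3: Q_total=35.00, C_total=7.00, V=5.00; Q1=15.00, Q3=20.00; dissipated=1.167

Answer: 5.00 V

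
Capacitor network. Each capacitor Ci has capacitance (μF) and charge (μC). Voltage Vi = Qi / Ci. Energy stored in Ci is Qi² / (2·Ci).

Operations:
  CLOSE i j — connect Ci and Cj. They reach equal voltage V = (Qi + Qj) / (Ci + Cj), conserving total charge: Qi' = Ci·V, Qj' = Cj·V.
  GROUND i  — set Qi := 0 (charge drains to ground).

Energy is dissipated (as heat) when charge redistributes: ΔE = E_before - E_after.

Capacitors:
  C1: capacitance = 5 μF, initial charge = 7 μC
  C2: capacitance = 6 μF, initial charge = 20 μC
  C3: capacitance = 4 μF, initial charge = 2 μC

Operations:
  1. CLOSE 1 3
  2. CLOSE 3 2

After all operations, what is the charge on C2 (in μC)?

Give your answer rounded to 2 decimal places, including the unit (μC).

Answer: 14.40 μC

Derivation:
Initial: C1(5μF, Q=7μC, V=1.40V), C2(6μF, Q=20μC, V=3.33V), C3(4μF, Q=2μC, V=0.50V)
Op 1: CLOSE 1-3: Q_total=9.00, C_total=9.00, V=1.00; Q1=5.00, Q3=4.00; dissipated=0.900
Op 2: CLOSE 3-2: Q_total=24.00, C_total=10.00, V=2.40; Q3=9.60, Q2=14.40; dissipated=6.533
Final charges: Q1=5.00, Q2=14.40, Q3=9.60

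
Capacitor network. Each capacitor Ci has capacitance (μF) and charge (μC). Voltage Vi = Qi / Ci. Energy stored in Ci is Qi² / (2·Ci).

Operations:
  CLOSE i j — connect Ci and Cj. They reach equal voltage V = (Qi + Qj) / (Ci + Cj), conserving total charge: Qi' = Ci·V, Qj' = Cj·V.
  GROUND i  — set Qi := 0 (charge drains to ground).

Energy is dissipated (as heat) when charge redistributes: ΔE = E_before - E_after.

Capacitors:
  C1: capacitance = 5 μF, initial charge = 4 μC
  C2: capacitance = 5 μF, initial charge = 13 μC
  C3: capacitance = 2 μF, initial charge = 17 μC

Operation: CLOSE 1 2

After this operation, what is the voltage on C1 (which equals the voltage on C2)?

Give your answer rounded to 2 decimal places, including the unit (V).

Answer: 1.70 V

Derivation:
Initial: C1(5μF, Q=4μC, V=0.80V), C2(5μF, Q=13μC, V=2.60V), C3(2μF, Q=17μC, V=8.50V)
Op 1: CLOSE 1-2: Q_total=17.00, C_total=10.00, V=1.70; Q1=8.50, Q2=8.50; dissipated=4.050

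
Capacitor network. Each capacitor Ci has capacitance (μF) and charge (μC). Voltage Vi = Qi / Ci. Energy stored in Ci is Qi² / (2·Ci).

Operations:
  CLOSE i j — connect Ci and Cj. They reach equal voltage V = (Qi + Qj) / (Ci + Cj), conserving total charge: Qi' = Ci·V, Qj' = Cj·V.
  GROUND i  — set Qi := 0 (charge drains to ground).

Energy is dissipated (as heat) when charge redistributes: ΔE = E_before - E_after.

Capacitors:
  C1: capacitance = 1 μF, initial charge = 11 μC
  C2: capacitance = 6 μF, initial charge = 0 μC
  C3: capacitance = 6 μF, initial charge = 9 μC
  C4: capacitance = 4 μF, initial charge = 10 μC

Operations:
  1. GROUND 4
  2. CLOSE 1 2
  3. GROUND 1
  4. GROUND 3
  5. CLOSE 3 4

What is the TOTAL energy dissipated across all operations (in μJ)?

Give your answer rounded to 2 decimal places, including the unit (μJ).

Initial: C1(1μF, Q=11μC, V=11.00V), C2(6μF, Q=0μC, V=0.00V), C3(6μF, Q=9μC, V=1.50V), C4(4μF, Q=10μC, V=2.50V)
Op 1: GROUND 4: Q4=0; energy lost=12.500
Op 2: CLOSE 1-2: Q_total=11.00, C_total=7.00, V=1.57; Q1=1.57, Q2=9.43; dissipated=51.857
Op 3: GROUND 1: Q1=0; energy lost=1.235
Op 4: GROUND 3: Q3=0; energy lost=6.750
Op 5: CLOSE 3-4: Q_total=0.00, C_total=10.00, V=0.00; Q3=0.00, Q4=0.00; dissipated=0.000
Total dissipated: 72.342 μJ

Answer: 72.34 μJ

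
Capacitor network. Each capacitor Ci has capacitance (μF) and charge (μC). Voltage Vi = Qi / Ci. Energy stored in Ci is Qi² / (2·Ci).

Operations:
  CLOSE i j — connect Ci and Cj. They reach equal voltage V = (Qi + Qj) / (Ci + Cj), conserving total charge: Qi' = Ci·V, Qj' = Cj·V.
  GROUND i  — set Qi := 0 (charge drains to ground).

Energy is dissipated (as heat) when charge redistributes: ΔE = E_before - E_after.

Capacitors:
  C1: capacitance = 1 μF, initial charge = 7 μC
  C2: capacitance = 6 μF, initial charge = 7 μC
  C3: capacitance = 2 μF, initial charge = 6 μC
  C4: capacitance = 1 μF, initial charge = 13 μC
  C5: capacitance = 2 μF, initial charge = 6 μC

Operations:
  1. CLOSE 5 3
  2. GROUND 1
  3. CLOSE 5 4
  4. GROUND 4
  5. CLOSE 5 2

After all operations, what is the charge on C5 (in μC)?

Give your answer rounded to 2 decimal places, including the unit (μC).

Answer: 4.92 μC

Derivation:
Initial: C1(1μF, Q=7μC, V=7.00V), C2(6μF, Q=7μC, V=1.17V), C3(2μF, Q=6μC, V=3.00V), C4(1μF, Q=13μC, V=13.00V), C5(2μF, Q=6μC, V=3.00V)
Op 1: CLOSE 5-3: Q_total=12.00, C_total=4.00, V=3.00; Q5=6.00, Q3=6.00; dissipated=0.000
Op 2: GROUND 1: Q1=0; energy lost=24.500
Op 3: CLOSE 5-4: Q_total=19.00, C_total=3.00, V=6.33; Q5=12.67, Q4=6.33; dissipated=33.333
Op 4: GROUND 4: Q4=0; energy lost=20.056
Op 5: CLOSE 5-2: Q_total=19.67, C_total=8.00, V=2.46; Q5=4.92, Q2=14.75; dissipated=20.021
Final charges: Q1=0.00, Q2=14.75, Q3=6.00, Q4=0.00, Q5=4.92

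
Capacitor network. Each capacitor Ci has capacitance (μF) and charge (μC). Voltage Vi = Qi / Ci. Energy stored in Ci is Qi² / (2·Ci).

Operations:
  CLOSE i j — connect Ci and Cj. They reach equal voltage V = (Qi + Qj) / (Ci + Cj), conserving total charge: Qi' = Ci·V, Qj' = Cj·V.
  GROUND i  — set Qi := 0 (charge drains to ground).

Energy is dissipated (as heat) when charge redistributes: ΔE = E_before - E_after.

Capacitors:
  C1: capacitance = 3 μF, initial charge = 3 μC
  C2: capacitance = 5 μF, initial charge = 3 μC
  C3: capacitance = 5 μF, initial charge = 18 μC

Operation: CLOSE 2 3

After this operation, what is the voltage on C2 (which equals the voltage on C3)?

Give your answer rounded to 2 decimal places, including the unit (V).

Initial: C1(3μF, Q=3μC, V=1.00V), C2(5μF, Q=3μC, V=0.60V), C3(5μF, Q=18μC, V=3.60V)
Op 1: CLOSE 2-3: Q_total=21.00, C_total=10.00, V=2.10; Q2=10.50, Q3=10.50; dissipated=11.250

Answer: 2.10 V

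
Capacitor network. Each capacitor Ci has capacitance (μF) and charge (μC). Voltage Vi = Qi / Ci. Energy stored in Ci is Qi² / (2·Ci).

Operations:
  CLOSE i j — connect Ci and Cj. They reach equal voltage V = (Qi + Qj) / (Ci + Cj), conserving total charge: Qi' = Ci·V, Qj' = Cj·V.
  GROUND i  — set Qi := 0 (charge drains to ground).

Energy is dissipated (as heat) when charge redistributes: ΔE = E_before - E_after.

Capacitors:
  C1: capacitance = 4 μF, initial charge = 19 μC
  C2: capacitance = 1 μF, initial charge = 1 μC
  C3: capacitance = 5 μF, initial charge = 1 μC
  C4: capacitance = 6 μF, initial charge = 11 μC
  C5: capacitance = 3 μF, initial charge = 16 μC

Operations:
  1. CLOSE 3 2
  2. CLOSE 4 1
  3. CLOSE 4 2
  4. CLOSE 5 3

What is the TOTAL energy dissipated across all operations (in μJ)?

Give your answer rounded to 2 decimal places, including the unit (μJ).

Initial: C1(4μF, Q=19μC, V=4.75V), C2(1μF, Q=1μC, V=1.00V), C3(5μF, Q=1μC, V=0.20V), C4(6μF, Q=11μC, V=1.83V), C5(3μF, Q=16μC, V=5.33V)
Op 1: CLOSE 3-2: Q_total=2.00, C_total=6.00, V=0.33; Q3=1.67, Q2=0.33; dissipated=0.267
Op 2: CLOSE 4-1: Q_total=30.00, C_total=10.00, V=3.00; Q4=18.00, Q1=12.00; dissipated=10.208
Op 3: CLOSE 4-2: Q_total=18.33, C_total=7.00, V=2.62; Q4=15.71, Q2=2.62; dissipated=3.048
Op 4: CLOSE 5-3: Q_total=17.67, C_total=8.00, V=2.21; Q5=6.62, Q3=11.04; dissipated=23.438
Total dissipated: 36.960 μJ

Answer: 36.96 μJ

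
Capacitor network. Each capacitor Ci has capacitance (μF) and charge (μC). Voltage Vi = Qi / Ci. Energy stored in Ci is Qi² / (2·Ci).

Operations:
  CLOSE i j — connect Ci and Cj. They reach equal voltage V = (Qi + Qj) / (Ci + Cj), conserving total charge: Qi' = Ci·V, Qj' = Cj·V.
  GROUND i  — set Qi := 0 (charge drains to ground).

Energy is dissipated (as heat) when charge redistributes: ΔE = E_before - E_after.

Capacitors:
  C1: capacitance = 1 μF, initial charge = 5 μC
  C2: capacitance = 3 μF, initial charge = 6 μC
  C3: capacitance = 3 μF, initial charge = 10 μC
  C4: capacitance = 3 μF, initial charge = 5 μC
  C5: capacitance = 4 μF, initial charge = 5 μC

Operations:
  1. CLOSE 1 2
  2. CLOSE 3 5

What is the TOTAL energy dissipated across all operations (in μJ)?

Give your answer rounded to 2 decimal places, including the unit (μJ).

Answer: 7.10 μJ

Derivation:
Initial: C1(1μF, Q=5μC, V=5.00V), C2(3μF, Q=6μC, V=2.00V), C3(3μF, Q=10μC, V=3.33V), C4(3μF, Q=5μC, V=1.67V), C5(4μF, Q=5μC, V=1.25V)
Op 1: CLOSE 1-2: Q_total=11.00, C_total=4.00, V=2.75; Q1=2.75, Q2=8.25; dissipated=3.375
Op 2: CLOSE 3-5: Q_total=15.00, C_total=7.00, V=2.14; Q3=6.43, Q5=8.57; dissipated=3.720
Total dissipated: 7.095 μJ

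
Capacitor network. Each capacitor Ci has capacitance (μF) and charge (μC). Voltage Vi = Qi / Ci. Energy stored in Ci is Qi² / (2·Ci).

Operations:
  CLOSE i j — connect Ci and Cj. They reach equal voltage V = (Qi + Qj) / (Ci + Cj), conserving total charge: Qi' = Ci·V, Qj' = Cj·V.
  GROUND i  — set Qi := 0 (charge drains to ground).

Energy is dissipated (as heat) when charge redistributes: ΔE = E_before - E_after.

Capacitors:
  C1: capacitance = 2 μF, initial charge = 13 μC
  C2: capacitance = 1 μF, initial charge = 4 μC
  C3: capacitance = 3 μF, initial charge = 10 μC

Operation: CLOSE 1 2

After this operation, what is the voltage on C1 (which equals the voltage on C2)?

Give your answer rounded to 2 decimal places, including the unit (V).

Initial: C1(2μF, Q=13μC, V=6.50V), C2(1μF, Q=4μC, V=4.00V), C3(3μF, Q=10μC, V=3.33V)
Op 1: CLOSE 1-2: Q_total=17.00, C_total=3.00, V=5.67; Q1=11.33, Q2=5.67; dissipated=2.083

Answer: 5.67 V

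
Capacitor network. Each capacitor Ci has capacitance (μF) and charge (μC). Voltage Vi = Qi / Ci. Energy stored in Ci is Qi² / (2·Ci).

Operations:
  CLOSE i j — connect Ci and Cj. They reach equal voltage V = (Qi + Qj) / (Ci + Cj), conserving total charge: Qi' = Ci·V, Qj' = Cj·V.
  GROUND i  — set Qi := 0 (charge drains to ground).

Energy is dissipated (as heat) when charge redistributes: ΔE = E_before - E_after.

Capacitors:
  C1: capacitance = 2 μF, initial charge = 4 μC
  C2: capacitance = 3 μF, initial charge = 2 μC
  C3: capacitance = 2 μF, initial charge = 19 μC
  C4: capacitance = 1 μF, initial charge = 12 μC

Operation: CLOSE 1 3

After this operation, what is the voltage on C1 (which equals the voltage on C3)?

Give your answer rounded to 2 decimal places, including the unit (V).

Initial: C1(2μF, Q=4μC, V=2.00V), C2(3μF, Q=2μC, V=0.67V), C3(2μF, Q=19μC, V=9.50V), C4(1μF, Q=12μC, V=12.00V)
Op 1: CLOSE 1-3: Q_total=23.00, C_total=4.00, V=5.75; Q1=11.50, Q3=11.50; dissipated=28.125

Answer: 5.75 V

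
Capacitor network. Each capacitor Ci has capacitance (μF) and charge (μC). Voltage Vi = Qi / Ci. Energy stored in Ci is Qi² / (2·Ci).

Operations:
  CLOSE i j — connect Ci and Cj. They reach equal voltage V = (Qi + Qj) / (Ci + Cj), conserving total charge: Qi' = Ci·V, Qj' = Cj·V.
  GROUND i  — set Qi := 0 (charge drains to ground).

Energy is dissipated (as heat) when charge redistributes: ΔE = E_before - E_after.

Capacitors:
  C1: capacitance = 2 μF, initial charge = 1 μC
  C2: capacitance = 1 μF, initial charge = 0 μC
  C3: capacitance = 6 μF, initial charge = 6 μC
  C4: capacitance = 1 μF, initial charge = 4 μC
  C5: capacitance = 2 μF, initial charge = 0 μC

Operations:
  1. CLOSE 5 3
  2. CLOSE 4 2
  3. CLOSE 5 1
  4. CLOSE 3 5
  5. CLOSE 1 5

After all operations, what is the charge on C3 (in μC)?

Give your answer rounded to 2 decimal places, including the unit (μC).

Answer: 4.31 μC

Derivation:
Initial: C1(2μF, Q=1μC, V=0.50V), C2(1μF, Q=0μC, V=0.00V), C3(6μF, Q=6μC, V=1.00V), C4(1μF, Q=4μC, V=4.00V), C5(2μF, Q=0μC, V=0.00V)
Op 1: CLOSE 5-3: Q_total=6.00, C_total=8.00, V=0.75; Q5=1.50, Q3=4.50; dissipated=0.750
Op 2: CLOSE 4-2: Q_total=4.00, C_total=2.00, V=2.00; Q4=2.00, Q2=2.00; dissipated=4.000
Op 3: CLOSE 5-1: Q_total=2.50, C_total=4.00, V=0.62; Q5=1.25, Q1=1.25; dissipated=0.031
Op 4: CLOSE 3-5: Q_total=5.75, C_total=8.00, V=0.72; Q3=4.31, Q5=1.44; dissipated=0.012
Op 5: CLOSE 1-5: Q_total=2.69, C_total=4.00, V=0.67; Q1=1.34, Q5=1.34; dissipated=0.004
Final charges: Q1=1.34, Q2=2.00, Q3=4.31, Q4=2.00, Q5=1.34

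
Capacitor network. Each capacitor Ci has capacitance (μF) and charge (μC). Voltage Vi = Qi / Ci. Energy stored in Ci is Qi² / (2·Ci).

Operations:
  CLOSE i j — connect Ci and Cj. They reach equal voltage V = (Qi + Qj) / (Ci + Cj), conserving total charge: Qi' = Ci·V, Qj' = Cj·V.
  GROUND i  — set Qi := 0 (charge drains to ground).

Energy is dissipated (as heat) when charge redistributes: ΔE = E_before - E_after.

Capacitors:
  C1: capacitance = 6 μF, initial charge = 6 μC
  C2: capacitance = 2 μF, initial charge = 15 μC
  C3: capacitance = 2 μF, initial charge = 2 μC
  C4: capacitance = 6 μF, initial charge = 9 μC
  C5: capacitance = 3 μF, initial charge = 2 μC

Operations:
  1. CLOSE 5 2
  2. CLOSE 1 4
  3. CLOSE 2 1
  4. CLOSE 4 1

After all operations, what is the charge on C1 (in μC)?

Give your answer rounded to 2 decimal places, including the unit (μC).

Initial: C1(6μF, Q=6μC, V=1.00V), C2(2μF, Q=15μC, V=7.50V), C3(2μF, Q=2μC, V=1.00V), C4(6μF, Q=9μC, V=1.50V), C5(3μF, Q=2μC, V=0.67V)
Op 1: CLOSE 5-2: Q_total=17.00, C_total=5.00, V=3.40; Q5=10.20, Q2=6.80; dissipated=28.017
Op 2: CLOSE 1-4: Q_total=15.00, C_total=12.00, V=1.25; Q1=7.50, Q4=7.50; dissipated=0.375
Op 3: CLOSE 2-1: Q_total=14.30, C_total=8.00, V=1.79; Q2=3.58, Q1=10.72; dissipated=3.467
Op 4: CLOSE 4-1: Q_total=18.23, C_total=12.00, V=1.52; Q4=9.11, Q1=9.11; dissipated=0.433
Final charges: Q1=9.11, Q2=3.58, Q3=2.00, Q4=9.11, Q5=10.20

Answer: 9.11 μC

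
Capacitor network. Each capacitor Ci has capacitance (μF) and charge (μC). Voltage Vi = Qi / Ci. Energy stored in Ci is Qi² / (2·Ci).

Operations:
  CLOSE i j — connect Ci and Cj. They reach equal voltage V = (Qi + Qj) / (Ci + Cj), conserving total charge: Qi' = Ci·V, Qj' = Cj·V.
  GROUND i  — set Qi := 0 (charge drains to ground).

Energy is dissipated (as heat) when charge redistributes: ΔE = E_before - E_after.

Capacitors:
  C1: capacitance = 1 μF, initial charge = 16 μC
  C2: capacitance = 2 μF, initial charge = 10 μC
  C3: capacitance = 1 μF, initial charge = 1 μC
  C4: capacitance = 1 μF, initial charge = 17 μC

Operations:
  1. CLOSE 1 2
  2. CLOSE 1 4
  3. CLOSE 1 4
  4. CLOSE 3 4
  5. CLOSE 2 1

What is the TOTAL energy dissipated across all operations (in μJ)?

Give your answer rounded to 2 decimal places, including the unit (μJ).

Initial: C1(1μF, Q=16μC, V=16.00V), C2(2μF, Q=10μC, V=5.00V), C3(1μF, Q=1μC, V=1.00V), C4(1μF, Q=17μC, V=17.00V)
Op 1: CLOSE 1-2: Q_total=26.00, C_total=3.00, V=8.67; Q1=8.67, Q2=17.33; dissipated=40.333
Op 2: CLOSE 1-4: Q_total=25.67, C_total=2.00, V=12.83; Q1=12.83, Q4=12.83; dissipated=17.361
Op 3: CLOSE 1-4: Q_total=25.67, C_total=2.00, V=12.83; Q1=12.83, Q4=12.83; dissipated=0.000
Op 4: CLOSE 3-4: Q_total=13.83, C_total=2.00, V=6.92; Q3=6.92, Q4=6.92; dissipated=35.007
Op 5: CLOSE 2-1: Q_total=30.17, C_total=3.00, V=10.06; Q2=20.11, Q1=10.06; dissipated=5.787
Total dissipated: 98.488 μJ

Answer: 98.49 μJ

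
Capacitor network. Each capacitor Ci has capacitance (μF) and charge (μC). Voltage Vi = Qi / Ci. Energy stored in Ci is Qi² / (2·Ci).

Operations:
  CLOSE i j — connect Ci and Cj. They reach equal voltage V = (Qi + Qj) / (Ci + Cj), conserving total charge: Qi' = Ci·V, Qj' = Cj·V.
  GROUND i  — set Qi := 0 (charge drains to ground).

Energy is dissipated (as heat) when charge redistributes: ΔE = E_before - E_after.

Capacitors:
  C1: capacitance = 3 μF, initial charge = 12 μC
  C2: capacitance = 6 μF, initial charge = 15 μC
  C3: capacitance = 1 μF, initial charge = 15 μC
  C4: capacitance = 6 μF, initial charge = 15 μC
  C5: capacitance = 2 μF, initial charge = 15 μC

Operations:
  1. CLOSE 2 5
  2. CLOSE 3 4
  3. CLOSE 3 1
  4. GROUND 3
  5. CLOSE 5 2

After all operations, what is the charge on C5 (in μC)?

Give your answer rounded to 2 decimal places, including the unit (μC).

Initial: C1(3μF, Q=12μC, V=4.00V), C2(6μF, Q=15μC, V=2.50V), C3(1μF, Q=15μC, V=15.00V), C4(6μF, Q=15μC, V=2.50V), C5(2μF, Q=15μC, V=7.50V)
Op 1: CLOSE 2-5: Q_total=30.00, C_total=8.00, V=3.75; Q2=22.50, Q5=7.50; dissipated=18.750
Op 2: CLOSE 3-4: Q_total=30.00, C_total=7.00, V=4.29; Q3=4.29, Q4=25.71; dissipated=66.964
Op 3: CLOSE 3-1: Q_total=16.29, C_total=4.00, V=4.07; Q3=4.07, Q1=12.21; dissipated=0.031
Op 4: GROUND 3: Q3=0; energy lost=8.288
Op 5: CLOSE 5-2: Q_total=30.00, C_total=8.00, V=3.75; Q5=7.50, Q2=22.50; dissipated=0.000
Final charges: Q1=12.21, Q2=22.50, Q3=0.00, Q4=25.71, Q5=7.50

Answer: 7.50 μC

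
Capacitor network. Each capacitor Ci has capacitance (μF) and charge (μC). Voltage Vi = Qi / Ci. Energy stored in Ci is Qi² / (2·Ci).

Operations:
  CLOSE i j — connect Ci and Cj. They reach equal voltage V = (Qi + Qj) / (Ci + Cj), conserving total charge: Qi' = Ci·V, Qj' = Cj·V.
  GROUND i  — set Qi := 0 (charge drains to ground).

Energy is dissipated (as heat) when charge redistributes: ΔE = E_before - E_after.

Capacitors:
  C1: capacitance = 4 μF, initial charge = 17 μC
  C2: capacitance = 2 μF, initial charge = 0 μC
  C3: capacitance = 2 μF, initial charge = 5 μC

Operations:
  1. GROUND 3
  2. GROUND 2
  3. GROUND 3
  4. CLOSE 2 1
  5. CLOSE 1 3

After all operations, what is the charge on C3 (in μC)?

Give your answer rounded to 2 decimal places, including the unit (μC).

Initial: C1(4μF, Q=17μC, V=4.25V), C2(2μF, Q=0μC, V=0.00V), C3(2μF, Q=5μC, V=2.50V)
Op 1: GROUND 3: Q3=0; energy lost=6.250
Op 2: GROUND 2: Q2=0; energy lost=0.000
Op 3: GROUND 3: Q3=0; energy lost=0.000
Op 4: CLOSE 2-1: Q_total=17.00, C_total=6.00, V=2.83; Q2=5.67, Q1=11.33; dissipated=12.042
Op 5: CLOSE 1-3: Q_total=11.33, C_total=6.00, V=1.89; Q1=7.56, Q3=3.78; dissipated=5.352
Final charges: Q1=7.56, Q2=5.67, Q3=3.78

Answer: 3.78 μC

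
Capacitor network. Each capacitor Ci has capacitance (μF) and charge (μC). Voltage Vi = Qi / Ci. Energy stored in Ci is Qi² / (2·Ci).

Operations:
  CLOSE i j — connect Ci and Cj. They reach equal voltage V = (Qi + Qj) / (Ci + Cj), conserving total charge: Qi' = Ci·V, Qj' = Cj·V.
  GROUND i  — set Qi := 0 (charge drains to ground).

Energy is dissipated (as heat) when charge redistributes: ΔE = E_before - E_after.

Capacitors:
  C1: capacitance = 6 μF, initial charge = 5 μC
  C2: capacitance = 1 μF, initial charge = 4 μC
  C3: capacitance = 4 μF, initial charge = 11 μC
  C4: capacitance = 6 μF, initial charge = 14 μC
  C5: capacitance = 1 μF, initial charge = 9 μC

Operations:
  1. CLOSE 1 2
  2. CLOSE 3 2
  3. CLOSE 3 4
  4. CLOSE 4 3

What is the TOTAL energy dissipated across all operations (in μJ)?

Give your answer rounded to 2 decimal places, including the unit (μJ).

Initial: C1(6μF, Q=5μC, V=0.83V), C2(1μF, Q=4μC, V=4.00V), C3(4μF, Q=11μC, V=2.75V), C4(6μF, Q=14μC, V=2.33V), C5(1μF, Q=9μC, V=9.00V)
Op 1: CLOSE 1-2: Q_total=9.00, C_total=7.00, V=1.29; Q1=7.71, Q2=1.29; dissipated=4.298
Op 2: CLOSE 3-2: Q_total=12.29, C_total=5.00, V=2.46; Q3=9.83, Q2=2.46; dissipated=0.858
Op 3: CLOSE 3-4: Q_total=23.83, C_total=10.00, V=2.38; Q3=9.53, Q4=14.30; dissipated=0.018
Op 4: CLOSE 4-3: Q_total=23.83, C_total=10.00, V=2.38; Q4=14.30, Q3=9.53; dissipated=0.000
Total dissipated: 5.174 μJ

Answer: 5.17 μJ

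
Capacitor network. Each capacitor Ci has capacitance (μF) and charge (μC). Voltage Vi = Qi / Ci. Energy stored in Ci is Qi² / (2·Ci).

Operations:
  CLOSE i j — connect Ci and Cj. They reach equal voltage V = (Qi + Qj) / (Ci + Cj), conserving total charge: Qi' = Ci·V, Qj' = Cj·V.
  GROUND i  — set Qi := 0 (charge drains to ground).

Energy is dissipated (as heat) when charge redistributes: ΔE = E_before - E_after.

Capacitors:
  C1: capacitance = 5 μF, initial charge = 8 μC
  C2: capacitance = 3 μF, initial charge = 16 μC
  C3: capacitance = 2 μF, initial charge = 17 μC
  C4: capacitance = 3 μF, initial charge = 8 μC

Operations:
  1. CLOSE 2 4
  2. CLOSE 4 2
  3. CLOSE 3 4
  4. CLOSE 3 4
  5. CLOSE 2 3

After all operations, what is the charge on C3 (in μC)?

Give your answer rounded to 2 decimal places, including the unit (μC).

Initial: C1(5μF, Q=8μC, V=1.60V), C2(3μF, Q=16μC, V=5.33V), C3(2μF, Q=17μC, V=8.50V), C4(3μF, Q=8μC, V=2.67V)
Op 1: CLOSE 2-4: Q_total=24.00, C_total=6.00, V=4.00; Q2=12.00, Q4=12.00; dissipated=5.333
Op 2: CLOSE 4-2: Q_total=24.00, C_total=6.00, V=4.00; Q4=12.00, Q2=12.00; dissipated=0.000
Op 3: CLOSE 3-4: Q_total=29.00, C_total=5.00, V=5.80; Q3=11.60, Q4=17.40; dissipated=12.150
Op 4: CLOSE 3-4: Q_total=29.00, C_total=5.00, V=5.80; Q3=11.60, Q4=17.40; dissipated=0.000
Op 5: CLOSE 2-3: Q_total=23.60, C_total=5.00, V=4.72; Q2=14.16, Q3=9.44; dissipated=1.944
Final charges: Q1=8.00, Q2=14.16, Q3=9.44, Q4=17.40

Answer: 9.44 μC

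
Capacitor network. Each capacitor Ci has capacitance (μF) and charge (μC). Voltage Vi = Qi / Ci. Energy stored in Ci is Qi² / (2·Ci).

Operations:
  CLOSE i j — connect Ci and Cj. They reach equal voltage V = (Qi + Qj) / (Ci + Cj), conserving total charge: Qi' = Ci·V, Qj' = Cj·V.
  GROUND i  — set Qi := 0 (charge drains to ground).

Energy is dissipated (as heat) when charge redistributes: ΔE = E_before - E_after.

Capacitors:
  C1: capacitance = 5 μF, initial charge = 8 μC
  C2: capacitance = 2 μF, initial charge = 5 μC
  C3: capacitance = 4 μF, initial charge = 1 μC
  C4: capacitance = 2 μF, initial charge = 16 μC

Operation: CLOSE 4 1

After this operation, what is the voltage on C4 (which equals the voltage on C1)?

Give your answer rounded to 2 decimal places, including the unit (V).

Answer: 3.43 V

Derivation:
Initial: C1(5μF, Q=8μC, V=1.60V), C2(2μF, Q=5μC, V=2.50V), C3(4μF, Q=1μC, V=0.25V), C4(2μF, Q=16μC, V=8.00V)
Op 1: CLOSE 4-1: Q_total=24.00, C_total=7.00, V=3.43; Q4=6.86, Q1=17.14; dissipated=29.257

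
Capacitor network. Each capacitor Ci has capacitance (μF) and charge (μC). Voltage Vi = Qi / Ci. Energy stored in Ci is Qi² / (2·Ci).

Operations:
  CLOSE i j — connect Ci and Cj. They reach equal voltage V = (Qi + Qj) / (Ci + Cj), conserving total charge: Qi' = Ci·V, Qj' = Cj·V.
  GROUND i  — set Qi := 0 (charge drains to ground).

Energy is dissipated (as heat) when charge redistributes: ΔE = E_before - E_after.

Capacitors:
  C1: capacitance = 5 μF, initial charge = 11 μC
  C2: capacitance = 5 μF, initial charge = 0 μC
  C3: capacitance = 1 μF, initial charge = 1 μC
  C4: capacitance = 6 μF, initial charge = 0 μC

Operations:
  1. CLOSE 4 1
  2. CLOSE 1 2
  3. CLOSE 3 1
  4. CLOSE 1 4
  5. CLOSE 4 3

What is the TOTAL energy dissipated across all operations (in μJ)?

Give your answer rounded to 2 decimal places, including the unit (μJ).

Answer: 8.21 μJ

Derivation:
Initial: C1(5μF, Q=11μC, V=2.20V), C2(5μF, Q=0μC, V=0.00V), C3(1μF, Q=1μC, V=1.00V), C4(6μF, Q=0μC, V=0.00V)
Op 1: CLOSE 4-1: Q_total=11.00, C_total=11.00, V=1.00; Q4=6.00, Q1=5.00; dissipated=6.600
Op 2: CLOSE 1-2: Q_total=5.00, C_total=10.00, V=0.50; Q1=2.50, Q2=2.50; dissipated=1.250
Op 3: CLOSE 3-1: Q_total=3.50, C_total=6.00, V=0.58; Q3=0.58, Q1=2.92; dissipated=0.104
Op 4: CLOSE 1-4: Q_total=8.92, C_total=11.00, V=0.81; Q1=4.05, Q4=4.86; dissipated=0.237
Op 5: CLOSE 4-3: Q_total=5.45, C_total=7.00, V=0.78; Q4=4.67, Q3=0.78; dissipated=0.022
Total dissipated: 8.213 μJ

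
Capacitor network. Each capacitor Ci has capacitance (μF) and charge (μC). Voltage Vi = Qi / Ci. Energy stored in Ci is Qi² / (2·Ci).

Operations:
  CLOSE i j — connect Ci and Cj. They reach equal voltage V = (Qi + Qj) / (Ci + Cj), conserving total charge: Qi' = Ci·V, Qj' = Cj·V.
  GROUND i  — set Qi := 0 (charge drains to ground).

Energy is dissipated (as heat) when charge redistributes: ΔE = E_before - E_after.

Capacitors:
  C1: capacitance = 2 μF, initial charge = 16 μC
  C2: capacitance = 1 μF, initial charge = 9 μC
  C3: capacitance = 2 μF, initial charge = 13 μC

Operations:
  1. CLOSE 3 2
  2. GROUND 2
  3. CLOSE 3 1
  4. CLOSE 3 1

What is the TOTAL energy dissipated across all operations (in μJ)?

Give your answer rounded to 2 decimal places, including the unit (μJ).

Initial: C1(2μF, Q=16μC, V=8.00V), C2(1μF, Q=9μC, V=9.00V), C3(2μF, Q=13μC, V=6.50V)
Op 1: CLOSE 3-2: Q_total=22.00, C_total=3.00, V=7.33; Q3=14.67, Q2=7.33; dissipated=2.083
Op 2: GROUND 2: Q2=0; energy lost=26.889
Op 3: CLOSE 3-1: Q_total=30.67, C_total=4.00, V=7.67; Q3=15.33, Q1=15.33; dissipated=0.222
Op 4: CLOSE 3-1: Q_total=30.67, C_total=4.00, V=7.67; Q3=15.33, Q1=15.33; dissipated=0.000
Total dissipated: 29.194 μJ

Answer: 29.19 μJ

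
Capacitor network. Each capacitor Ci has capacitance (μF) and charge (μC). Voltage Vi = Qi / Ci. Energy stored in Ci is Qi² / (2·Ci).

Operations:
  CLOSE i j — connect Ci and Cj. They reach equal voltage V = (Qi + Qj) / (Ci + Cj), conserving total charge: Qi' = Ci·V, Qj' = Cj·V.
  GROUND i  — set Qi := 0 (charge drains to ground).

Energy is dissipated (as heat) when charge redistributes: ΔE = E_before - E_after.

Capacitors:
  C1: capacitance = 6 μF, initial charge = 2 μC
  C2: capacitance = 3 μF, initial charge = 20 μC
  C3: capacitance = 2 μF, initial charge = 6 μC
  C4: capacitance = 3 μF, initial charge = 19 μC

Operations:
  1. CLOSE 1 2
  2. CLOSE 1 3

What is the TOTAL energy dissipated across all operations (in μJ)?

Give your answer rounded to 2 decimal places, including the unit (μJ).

Initial: C1(6μF, Q=2μC, V=0.33V), C2(3μF, Q=20μC, V=6.67V), C3(2μF, Q=6μC, V=3.00V), C4(3μF, Q=19μC, V=6.33V)
Op 1: CLOSE 1-2: Q_total=22.00, C_total=9.00, V=2.44; Q1=14.67, Q2=7.33; dissipated=40.111
Op 2: CLOSE 1-3: Q_total=20.67, C_total=8.00, V=2.58; Q1=15.50, Q3=5.17; dissipated=0.231
Total dissipated: 40.343 μJ

Answer: 40.34 μJ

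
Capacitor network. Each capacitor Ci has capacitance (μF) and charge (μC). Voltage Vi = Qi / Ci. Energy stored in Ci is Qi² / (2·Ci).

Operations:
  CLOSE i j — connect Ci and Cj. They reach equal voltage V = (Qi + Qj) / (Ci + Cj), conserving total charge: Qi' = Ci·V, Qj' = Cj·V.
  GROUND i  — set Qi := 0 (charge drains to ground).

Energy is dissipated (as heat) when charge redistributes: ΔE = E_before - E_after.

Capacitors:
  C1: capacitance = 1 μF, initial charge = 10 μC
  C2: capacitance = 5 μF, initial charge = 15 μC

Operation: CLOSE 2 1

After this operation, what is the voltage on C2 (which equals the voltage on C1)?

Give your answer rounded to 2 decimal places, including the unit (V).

Initial: C1(1μF, Q=10μC, V=10.00V), C2(5μF, Q=15μC, V=3.00V)
Op 1: CLOSE 2-1: Q_total=25.00, C_total=6.00, V=4.17; Q2=20.83, Q1=4.17; dissipated=20.417

Answer: 4.17 V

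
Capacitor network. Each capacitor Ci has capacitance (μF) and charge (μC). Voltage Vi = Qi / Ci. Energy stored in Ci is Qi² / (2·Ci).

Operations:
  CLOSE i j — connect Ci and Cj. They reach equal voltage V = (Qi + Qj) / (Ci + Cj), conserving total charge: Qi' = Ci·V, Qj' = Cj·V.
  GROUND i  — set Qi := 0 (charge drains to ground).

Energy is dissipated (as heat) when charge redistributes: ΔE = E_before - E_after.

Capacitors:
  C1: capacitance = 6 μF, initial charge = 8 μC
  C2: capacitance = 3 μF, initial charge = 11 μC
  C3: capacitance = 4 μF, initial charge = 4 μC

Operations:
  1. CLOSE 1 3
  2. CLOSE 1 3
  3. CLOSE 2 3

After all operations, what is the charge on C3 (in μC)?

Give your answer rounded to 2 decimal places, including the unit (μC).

Answer: 9.03 μC

Derivation:
Initial: C1(6μF, Q=8μC, V=1.33V), C2(3μF, Q=11μC, V=3.67V), C3(4μF, Q=4μC, V=1.00V)
Op 1: CLOSE 1-3: Q_total=12.00, C_total=10.00, V=1.20; Q1=7.20, Q3=4.80; dissipated=0.133
Op 2: CLOSE 1-3: Q_total=12.00, C_total=10.00, V=1.20; Q1=7.20, Q3=4.80; dissipated=0.000
Op 3: CLOSE 2-3: Q_total=15.80, C_total=7.00, V=2.26; Q2=6.77, Q3=9.03; dissipated=5.215
Final charges: Q1=7.20, Q2=6.77, Q3=9.03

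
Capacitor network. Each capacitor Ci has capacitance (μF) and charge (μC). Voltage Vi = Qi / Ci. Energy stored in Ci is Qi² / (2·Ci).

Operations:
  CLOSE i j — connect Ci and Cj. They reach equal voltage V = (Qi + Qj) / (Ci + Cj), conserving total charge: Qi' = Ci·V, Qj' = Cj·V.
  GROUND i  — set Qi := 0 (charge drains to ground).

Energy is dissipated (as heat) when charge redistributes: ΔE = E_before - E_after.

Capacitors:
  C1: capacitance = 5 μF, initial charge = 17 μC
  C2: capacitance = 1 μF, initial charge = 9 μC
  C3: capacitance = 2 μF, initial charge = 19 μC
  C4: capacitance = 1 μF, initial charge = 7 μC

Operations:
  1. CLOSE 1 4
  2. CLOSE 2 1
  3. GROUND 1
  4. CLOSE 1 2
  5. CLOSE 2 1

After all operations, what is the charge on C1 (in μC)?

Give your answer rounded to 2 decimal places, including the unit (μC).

Initial: C1(5μF, Q=17μC, V=3.40V), C2(1μF, Q=9μC, V=9.00V), C3(2μF, Q=19μC, V=9.50V), C4(1μF, Q=7μC, V=7.00V)
Op 1: CLOSE 1-4: Q_total=24.00, C_total=6.00, V=4.00; Q1=20.00, Q4=4.00; dissipated=5.400
Op 2: CLOSE 2-1: Q_total=29.00, C_total=6.00, V=4.83; Q2=4.83, Q1=24.17; dissipated=10.417
Op 3: GROUND 1: Q1=0; energy lost=58.403
Op 4: CLOSE 1-2: Q_total=4.83, C_total=6.00, V=0.81; Q1=4.03, Q2=0.81; dissipated=9.734
Op 5: CLOSE 2-1: Q_total=4.83, C_total=6.00, V=0.81; Q2=0.81, Q1=4.03; dissipated=0.000
Final charges: Q1=4.03, Q2=0.81, Q3=19.00, Q4=4.00

Answer: 4.03 μC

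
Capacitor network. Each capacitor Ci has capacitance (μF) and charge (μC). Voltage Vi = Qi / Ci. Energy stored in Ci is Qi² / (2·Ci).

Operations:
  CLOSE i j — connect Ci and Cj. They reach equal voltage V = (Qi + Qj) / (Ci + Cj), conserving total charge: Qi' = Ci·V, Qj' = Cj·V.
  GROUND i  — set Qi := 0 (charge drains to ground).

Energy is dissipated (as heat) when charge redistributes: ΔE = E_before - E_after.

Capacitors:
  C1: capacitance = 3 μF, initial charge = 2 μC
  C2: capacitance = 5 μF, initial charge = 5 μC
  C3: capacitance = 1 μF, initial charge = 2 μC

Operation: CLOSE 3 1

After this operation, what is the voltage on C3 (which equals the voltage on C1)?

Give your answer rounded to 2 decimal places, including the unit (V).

Initial: C1(3μF, Q=2μC, V=0.67V), C2(5μF, Q=5μC, V=1.00V), C3(1μF, Q=2μC, V=2.00V)
Op 1: CLOSE 3-1: Q_total=4.00, C_total=4.00, V=1.00; Q3=1.00, Q1=3.00; dissipated=0.667

Answer: 1.00 V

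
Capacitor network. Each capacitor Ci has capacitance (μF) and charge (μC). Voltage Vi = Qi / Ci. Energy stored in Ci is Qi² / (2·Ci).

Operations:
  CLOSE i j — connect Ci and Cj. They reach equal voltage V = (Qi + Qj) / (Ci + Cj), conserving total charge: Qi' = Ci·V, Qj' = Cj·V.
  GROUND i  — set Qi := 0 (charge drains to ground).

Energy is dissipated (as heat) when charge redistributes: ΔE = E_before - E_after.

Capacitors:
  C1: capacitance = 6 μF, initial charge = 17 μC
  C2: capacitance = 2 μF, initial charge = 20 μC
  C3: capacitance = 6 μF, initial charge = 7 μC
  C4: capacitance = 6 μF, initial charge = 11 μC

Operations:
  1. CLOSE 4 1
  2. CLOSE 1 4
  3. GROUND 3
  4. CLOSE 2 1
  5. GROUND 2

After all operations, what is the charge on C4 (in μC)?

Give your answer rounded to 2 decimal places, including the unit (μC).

Answer: 14.00 μC

Derivation:
Initial: C1(6μF, Q=17μC, V=2.83V), C2(2μF, Q=20μC, V=10.00V), C3(6μF, Q=7μC, V=1.17V), C4(6μF, Q=11μC, V=1.83V)
Op 1: CLOSE 4-1: Q_total=28.00, C_total=12.00, V=2.33; Q4=14.00, Q1=14.00; dissipated=1.500
Op 2: CLOSE 1-4: Q_total=28.00, C_total=12.00, V=2.33; Q1=14.00, Q4=14.00; dissipated=0.000
Op 3: GROUND 3: Q3=0; energy lost=4.083
Op 4: CLOSE 2-1: Q_total=34.00, C_total=8.00, V=4.25; Q2=8.50, Q1=25.50; dissipated=44.083
Op 5: GROUND 2: Q2=0; energy lost=18.062
Final charges: Q1=25.50, Q2=0.00, Q3=0.00, Q4=14.00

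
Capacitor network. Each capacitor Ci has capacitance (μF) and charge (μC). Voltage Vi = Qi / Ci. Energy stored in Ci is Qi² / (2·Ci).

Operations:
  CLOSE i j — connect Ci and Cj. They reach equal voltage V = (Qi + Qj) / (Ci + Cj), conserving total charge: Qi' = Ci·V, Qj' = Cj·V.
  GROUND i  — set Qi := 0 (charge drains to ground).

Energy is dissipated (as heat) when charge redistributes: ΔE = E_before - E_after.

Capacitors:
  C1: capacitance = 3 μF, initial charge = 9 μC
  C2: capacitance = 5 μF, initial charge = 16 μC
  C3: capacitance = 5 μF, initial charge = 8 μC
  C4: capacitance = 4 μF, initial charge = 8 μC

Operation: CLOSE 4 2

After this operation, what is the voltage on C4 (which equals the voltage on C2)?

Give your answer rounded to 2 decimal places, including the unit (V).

Answer: 2.67 V

Derivation:
Initial: C1(3μF, Q=9μC, V=3.00V), C2(5μF, Q=16μC, V=3.20V), C3(5μF, Q=8μC, V=1.60V), C4(4μF, Q=8μC, V=2.00V)
Op 1: CLOSE 4-2: Q_total=24.00, C_total=9.00, V=2.67; Q4=10.67, Q2=13.33; dissipated=1.600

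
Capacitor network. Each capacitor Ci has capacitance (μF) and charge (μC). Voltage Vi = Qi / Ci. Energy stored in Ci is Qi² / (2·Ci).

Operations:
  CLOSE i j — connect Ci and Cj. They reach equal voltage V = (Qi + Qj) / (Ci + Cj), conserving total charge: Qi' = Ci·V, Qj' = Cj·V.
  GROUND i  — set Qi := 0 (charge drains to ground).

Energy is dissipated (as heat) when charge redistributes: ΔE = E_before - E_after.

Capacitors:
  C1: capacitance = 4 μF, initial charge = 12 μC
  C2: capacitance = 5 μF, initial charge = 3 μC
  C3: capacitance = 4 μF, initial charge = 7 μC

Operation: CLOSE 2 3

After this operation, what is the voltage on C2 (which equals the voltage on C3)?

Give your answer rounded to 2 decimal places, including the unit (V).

Answer: 1.11 V

Derivation:
Initial: C1(4μF, Q=12μC, V=3.00V), C2(5μF, Q=3μC, V=0.60V), C3(4μF, Q=7μC, V=1.75V)
Op 1: CLOSE 2-3: Q_total=10.00, C_total=9.00, V=1.11; Q2=5.56, Q3=4.44; dissipated=1.469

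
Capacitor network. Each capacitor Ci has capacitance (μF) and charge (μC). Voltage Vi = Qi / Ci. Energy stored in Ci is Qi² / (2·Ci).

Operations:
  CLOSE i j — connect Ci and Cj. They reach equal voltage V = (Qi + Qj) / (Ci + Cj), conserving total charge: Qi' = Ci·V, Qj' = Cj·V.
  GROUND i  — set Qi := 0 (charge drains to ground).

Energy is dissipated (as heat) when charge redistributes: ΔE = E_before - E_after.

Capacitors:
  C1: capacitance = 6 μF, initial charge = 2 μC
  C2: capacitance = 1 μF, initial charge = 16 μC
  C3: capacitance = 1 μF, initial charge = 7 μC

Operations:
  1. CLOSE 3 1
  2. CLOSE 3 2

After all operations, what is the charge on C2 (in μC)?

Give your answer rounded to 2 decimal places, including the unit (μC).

Answer: 8.64 μC

Derivation:
Initial: C1(6μF, Q=2μC, V=0.33V), C2(1μF, Q=16μC, V=16.00V), C3(1μF, Q=7μC, V=7.00V)
Op 1: CLOSE 3-1: Q_total=9.00, C_total=7.00, V=1.29; Q3=1.29, Q1=7.71; dissipated=19.048
Op 2: CLOSE 3-2: Q_total=17.29, C_total=2.00, V=8.64; Q3=8.64, Q2=8.64; dissipated=54.128
Final charges: Q1=7.71, Q2=8.64, Q3=8.64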